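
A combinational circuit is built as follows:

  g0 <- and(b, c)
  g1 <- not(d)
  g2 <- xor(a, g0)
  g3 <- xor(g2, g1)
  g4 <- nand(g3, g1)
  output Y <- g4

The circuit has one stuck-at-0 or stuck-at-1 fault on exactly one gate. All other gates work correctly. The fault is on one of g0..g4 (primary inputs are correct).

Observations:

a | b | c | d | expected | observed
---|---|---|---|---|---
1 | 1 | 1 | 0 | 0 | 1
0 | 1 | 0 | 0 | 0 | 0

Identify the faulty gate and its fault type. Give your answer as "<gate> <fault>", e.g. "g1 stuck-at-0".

Fault-free values for test 1 (a=1, b=1, c=1, d=0): g0=1, g1=1, g2=0, g3=1, g4=0, giving Y=0. Observed 1.
Test 1: faults giving observed 1 are {g0 stuck-at-0, g1 stuck-at-0, g2 stuck-at-1, g3 stuck-at-0, g4 stuck-at-1}.
Test 2 (a=0, b=1, c=0, d=0): fault-free g0=0, g1=1, g2=0, g3=1, g4=0 → 0; observed 0. Eliminates g1 stuck-at-0, g2 stuck-at-1, g3 stuck-at-0, g4 stuck-at-1.
Only g0 stuck-at-0 is consistent with every test.

g0 stuck-at-0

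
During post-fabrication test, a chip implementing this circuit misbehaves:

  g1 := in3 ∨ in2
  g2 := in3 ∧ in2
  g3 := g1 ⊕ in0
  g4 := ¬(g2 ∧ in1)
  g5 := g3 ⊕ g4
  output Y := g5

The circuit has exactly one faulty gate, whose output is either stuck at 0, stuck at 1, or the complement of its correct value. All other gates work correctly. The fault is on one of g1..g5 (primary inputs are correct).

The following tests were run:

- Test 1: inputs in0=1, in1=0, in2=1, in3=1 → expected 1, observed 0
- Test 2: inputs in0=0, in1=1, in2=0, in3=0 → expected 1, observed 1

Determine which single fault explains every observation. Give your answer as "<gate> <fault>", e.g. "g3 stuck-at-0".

Fault-free values for test 1 (in0=1, in1=0, in2=1, in3=1): g1=1, g2=1, g3=0, g4=1, g5=1, giving Y=1. Observed 0.
Test 1: faults giving observed 0 are {g1 stuck-at-0, g1 inverted output, g3 stuck-at-1, g3 inverted output, g4 stuck-at-0, g4 inverted output, g5 stuck-at-0, g5 inverted output}.
Test 2 (in0=0, in1=1, in2=0, in3=0): fault-free g1=0, g2=0, g3=0, g4=1, g5=1 → 1; observed 1. Eliminates g1 inverted output, g3 stuck-at-1, g3 inverted output, g4 stuck-at-0, g4 inverted output, g5 stuck-at-0, g5 inverted output.
Only g1 stuck-at-0 is consistent with every test.

g1 stuck-at-0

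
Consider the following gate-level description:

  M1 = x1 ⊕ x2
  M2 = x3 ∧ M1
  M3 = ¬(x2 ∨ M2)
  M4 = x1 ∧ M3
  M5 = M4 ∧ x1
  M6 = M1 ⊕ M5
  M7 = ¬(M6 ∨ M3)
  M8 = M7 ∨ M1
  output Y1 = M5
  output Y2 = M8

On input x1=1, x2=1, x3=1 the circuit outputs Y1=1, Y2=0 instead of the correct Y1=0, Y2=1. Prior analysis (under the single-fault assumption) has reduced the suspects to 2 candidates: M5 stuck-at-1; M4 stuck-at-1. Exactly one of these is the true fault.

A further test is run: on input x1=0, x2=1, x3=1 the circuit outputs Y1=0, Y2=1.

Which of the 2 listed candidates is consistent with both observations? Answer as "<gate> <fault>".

Evaluate each candidate on input x1=0, x2=1, x3=1:
  M5 stuck-at-1: M1=1, M2=1, M3=0, M4=0, M5=1 [stuck-at-1], M6=0, M7=1, M8=1 → Y1=1, Y2=1 — eliminated
  M4 stuck-at-1: M1=1, M2=1, M3=0, M4=1 [stuck-at-1], M5=0, M6=1, M7=0, M8=1 → Y1=0, Y2=1 — matches
Only M4 stuck-at-1 reproduces the observed Y1=0, Y2=1.

M4 stuck-at-1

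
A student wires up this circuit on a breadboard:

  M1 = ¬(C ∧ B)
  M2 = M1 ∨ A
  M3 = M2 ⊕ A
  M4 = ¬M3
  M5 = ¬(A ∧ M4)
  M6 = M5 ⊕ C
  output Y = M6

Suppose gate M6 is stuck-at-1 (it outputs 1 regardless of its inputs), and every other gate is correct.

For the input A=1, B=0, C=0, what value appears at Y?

Propagate with M6 forced: M1=1, M2=1, M3=0, M4=1, M5=0, M6=1 [stuck-at-1].
So Y = 1. (Without the fault it would be 0.)

1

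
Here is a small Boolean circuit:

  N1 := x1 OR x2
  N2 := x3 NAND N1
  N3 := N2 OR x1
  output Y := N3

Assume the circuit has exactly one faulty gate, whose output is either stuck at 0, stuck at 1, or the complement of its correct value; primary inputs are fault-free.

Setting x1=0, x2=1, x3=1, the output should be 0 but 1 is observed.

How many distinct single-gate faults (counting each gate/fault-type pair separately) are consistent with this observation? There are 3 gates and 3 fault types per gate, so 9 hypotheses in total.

6

Fault-free: N1=1, N2=0, N3=0 → 0. Observed 1.
  N1 stuck-at-0: output 1 ✓
  N1 stuck-at-1: output 0 ✗
  N1 inverted output: output 1 ✓
  N2 stuck-at-0: output 0 ✗
  N2 stuck-at-1: output 1 ✓
  N2 inverted output: output 1 ✓
  N3 stuck-at-0: output 0 ✗
  N3 stuck-at-1: output 1 ✓
  N3 inverted output: output 1 ✓
Consistent faults: {N1 stuck-at-0, N1 inverted output, N2 stuck-at-1, N2 inverted output, N3 stuck-at-1, N3 inverted output} — 6 in all.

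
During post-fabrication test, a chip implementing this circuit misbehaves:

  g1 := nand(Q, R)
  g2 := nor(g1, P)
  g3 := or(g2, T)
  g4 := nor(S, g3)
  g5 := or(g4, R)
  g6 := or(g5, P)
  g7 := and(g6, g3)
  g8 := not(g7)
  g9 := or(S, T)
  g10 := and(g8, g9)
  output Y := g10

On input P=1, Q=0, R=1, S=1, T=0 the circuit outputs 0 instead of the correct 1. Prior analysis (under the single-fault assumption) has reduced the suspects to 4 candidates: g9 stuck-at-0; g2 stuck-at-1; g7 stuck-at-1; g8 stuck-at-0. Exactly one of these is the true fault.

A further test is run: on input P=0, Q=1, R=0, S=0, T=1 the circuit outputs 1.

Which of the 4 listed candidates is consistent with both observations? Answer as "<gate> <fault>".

Evaluate each candidate on input P=0, Q=1, R=0, S=0, T=1:
  g9 stuck-at-0: g1=1, g2=0, g3=1, g4=0, g5=0, g6=0, g7=0, g8=1, g9=0 [stuck-at-0], g10=0 → 0 — eliminated
  g2 stuck-at-1: g1=1, g2=1 [stuck-at-1], g3=1, g4=0, g5=0, g6=0, g7=0, g8=1, g9=1, g10=1 → 1 — matches
  g7 stuck-at-1: g1=1, g2=0, g3=1, g4=0, g5=0, g6=0, g7=1 [stuck-at-1], g8=0, g9=1, g10=0 → 0 — eliminated
  g8 stuck-at-0: g1=1, g2=0, g3=1, g4=0, g5=0, g6=0, g7=0, g8=0 [stuck-at-0], g9=1, g10=0 → 0 — eliminated
Only g2 stuck-at-1 reproduces the observed 1.

g2 stuck-at-1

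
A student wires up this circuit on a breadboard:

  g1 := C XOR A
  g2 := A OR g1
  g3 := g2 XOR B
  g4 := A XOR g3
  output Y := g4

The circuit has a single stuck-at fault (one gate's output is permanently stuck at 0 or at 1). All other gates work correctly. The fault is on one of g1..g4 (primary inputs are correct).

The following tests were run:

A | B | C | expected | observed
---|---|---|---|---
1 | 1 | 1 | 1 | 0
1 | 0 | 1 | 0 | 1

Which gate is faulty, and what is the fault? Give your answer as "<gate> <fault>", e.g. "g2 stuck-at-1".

Fault-free values for test 1 (A=1, B=1, C=1): g1=0, g2=1, g3=0, g4=1, giving Y=1. Observed 0.
Test 1: faults giving observed 0 are {g2 stuck-at-0, g3 stuck-at-1, g4 stuck-at-0}.
Test 2 (A=1, B=0, C=1): fault-free g1=0, g2=1, g3=1, g4=0 → 0; observed 1. Eliminates g3 stuck-at-1, g4 stuck-at-0.
Only g2 stuck-at-0 is consistent with every test.

g2 stuck-at-0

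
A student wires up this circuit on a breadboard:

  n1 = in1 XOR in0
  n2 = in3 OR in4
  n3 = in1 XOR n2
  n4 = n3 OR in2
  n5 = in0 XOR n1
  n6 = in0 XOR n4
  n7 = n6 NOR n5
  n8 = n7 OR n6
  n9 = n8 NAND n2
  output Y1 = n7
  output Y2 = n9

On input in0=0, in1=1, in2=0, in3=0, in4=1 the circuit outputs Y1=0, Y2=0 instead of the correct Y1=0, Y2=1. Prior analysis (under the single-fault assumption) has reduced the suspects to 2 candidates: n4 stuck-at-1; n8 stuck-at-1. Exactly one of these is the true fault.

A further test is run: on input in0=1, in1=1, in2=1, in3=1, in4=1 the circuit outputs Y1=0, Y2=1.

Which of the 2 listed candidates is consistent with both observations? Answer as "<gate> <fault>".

n4 stuck-at-1

Evaluate each candidate on input in0=1, in1=1, in2=1, in3=1, in4=1:
  n4 stuck-at-1: n1=0, n2=1, n3=0, n4=1 [stuck-at-1], n5=1, n6=0, n7=0, n8=0, n9=1 → Y1=0, Y2=1 — matches
  n8 stuck-at-1: n1=0, n2=1, n3=0, n4=1, n5=1, n6=0, n7=0, n8=1 [stuck-at-1], n9=0 → Y1=0, Y2=0 — eliminated
Only n4 stuck-at-1 reproduces the observed Y1=0, Y2=1.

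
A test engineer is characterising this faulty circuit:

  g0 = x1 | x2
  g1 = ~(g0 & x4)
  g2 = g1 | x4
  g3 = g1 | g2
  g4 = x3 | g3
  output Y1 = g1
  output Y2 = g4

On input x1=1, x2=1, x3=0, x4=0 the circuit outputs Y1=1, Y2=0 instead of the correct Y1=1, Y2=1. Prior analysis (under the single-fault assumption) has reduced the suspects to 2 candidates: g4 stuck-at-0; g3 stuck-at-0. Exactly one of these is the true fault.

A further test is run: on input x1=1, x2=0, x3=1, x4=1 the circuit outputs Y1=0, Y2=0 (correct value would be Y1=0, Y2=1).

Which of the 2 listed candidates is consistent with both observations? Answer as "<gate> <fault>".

g4 stuck-at-0

Evaluate each candidate on input x1=1, x2=0, x3=1, x4=1:
  g4 stuck-at-0: g0=1, g1=0, g2=1, g3=1, g4=0 [stuck-at-0] → Y1=0, Y2=0 — matches
  g3 stuck-at-0: g0=1, g1=0, g2=1, g3=0 [stuck-at-0], g4=1 → Y1=0, Y2=1 — eliminated
Only g4 stuck-at-0 reproduces the observed Y1=0, Y2=0.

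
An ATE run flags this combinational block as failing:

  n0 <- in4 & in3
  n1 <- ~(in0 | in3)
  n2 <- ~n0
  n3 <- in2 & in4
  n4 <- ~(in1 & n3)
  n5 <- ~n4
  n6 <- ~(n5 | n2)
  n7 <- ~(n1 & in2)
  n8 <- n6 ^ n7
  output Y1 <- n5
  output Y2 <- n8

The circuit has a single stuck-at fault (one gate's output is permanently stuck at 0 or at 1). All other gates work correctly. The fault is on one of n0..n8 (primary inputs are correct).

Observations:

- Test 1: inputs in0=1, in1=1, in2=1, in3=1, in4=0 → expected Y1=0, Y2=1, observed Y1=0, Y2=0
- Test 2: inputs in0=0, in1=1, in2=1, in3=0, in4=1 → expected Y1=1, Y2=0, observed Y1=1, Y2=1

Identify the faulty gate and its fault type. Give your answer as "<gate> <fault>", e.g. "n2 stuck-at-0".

n6 stuck-at-1

Fault-free values for test 1 (in0=1, in1=1, in2=1, in3=1, in4=0): n0=0, n1=0, n2=1, n3=0, n4=1, n5=0, n6=0, n7=1, n8=1, giving Y1=0, Y2=1. Observed Y1=0, Y2=0.
Test 1: faults giving observed Y1=0, Y2=0 are {n0 stuck-at-1, n1 stuck-at-1, n2 stuck-at-0, n6 stuck-at-1, n7 stuck-at-0, n8 stuck-at-0}.
Test 2 (in0=0, in1=1, in2=1, in3=0, in4=1): fault-free n0=0, n1=1, n2=1, n3=1, n4=0, n5=1, n6=0, n7=0, n8=0 → Y1=1, Y2=0; observed Y1=1, Y2=1. Eliminates n0 stuck-at-1, n1 stuck-at-1, n2 stuck-at-0, n7 stuck-at-0, n8 stuck-at-0.
Only n6 stuck-at-1 is consistent with every test.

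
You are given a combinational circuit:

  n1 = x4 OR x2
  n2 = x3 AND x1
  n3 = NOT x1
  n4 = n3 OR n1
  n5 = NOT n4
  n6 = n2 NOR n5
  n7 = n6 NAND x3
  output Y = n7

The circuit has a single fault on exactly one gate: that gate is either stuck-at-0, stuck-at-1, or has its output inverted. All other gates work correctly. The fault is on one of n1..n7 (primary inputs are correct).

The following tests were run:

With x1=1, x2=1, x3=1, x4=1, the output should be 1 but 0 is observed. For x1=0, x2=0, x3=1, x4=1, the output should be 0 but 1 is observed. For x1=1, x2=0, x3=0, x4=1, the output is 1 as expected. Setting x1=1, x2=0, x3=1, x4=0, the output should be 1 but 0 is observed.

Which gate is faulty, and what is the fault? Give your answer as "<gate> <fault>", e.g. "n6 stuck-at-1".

Fault-free values for test 1 (x1=1, x2=1, x3=1, x4=1): n1=1, n2=1, n3=0, n4=1, n5=0, n6=0, n7=1, giving Y=1. Observed 0.
Test 1: faults giving observed 0 are {n2 stuck-at-0, n2 inverted output, n6 stuck-at-1, n6 inverted output, n7 stuck-at-0, n7 inverted output}.
Test 2 (x1=0, x2=0, x3=1, x4=1): fault-free n1=1, n2=0, n3=1, n4=1, n5=0, n6=1, n7=0 → 0; observed 1. Eliminates n2 stuck-at-0, n6 stuck-at-1, n7 stuck-at-0.
Test 3 (x1=1, x2=0, x3=0, x4=1): fault-free n1=1, n2=0, n3=0, n4=1, n5=0, n6=1, n7=1 → 1; observed 1. Eliminates n7 inverted output.
Test 4 (x1=1, x2=0, x3=1, x4=0): fault-free n1=0, n2=1, n3=0, n4=0, n5=1, n6=0, n7=1 → 1; observed 0. Eliminates n2 inverted output.
Only n6 inverted output is consistent with every test.

n6 inverted output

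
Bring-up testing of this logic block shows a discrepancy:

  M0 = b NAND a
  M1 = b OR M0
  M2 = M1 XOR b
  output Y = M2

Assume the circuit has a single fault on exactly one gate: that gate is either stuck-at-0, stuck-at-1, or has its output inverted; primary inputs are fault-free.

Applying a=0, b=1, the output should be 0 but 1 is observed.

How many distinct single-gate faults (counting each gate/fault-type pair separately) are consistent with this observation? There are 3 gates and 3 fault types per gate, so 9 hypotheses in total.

Fault-free: M0=1, M1=1, M2=0 → 0. Observed 1.
  M0 stuck-at-0: output 0 ✗
  M0 stuck-at-1: output 0 ✗
  M0 inverted output: output 0 ✗
  M1 stuck-at-0: output 1 ✓
  M1 stuck-at-1: output 0 ✗
  M1 inverted output: output 1 ✓
  M2 stuck-at-0: output 0 ✗
  M2 stuck-at-1: output 1 ✓
  M2 inverted output: output 1 ✓
Consistent faults: {M1 stuck-at-0, M1 inverted output, M2 stuck-at-1, M2 inverted output} — 4 in all.

4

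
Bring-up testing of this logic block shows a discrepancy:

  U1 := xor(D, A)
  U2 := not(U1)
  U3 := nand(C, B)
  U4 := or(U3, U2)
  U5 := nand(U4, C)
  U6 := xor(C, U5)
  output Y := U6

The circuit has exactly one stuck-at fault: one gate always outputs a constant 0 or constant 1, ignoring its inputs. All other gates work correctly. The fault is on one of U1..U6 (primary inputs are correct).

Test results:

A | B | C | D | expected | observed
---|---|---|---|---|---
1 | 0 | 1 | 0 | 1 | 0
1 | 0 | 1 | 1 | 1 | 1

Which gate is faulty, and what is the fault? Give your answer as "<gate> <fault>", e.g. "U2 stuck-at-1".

Fault-free values for test 1 (A=1, B=0, C=1, D=0): U1=1, U2=0, U3=1, U4=1, U5=0, U6=1, giving Y=1. Observed 0.
Test 1: faults giving observed 0 are {U3 stuck-at-0, U4 stuck-at-0, U5 stuck-at-1, U6 stuck-at-0}.
Test 2 (A=1, B=0, C=1, D=1): fault-free U1=0, U2=1, U3=1, U4=1, U5=0, U6=1 → 1; observed 1. Eliminates U4 stuck-at-0, U5 stuck-at-1, U6 stuck-at-0.
Only U3 stuck-at-0 is consistent with every test.

U3 stuck-at-0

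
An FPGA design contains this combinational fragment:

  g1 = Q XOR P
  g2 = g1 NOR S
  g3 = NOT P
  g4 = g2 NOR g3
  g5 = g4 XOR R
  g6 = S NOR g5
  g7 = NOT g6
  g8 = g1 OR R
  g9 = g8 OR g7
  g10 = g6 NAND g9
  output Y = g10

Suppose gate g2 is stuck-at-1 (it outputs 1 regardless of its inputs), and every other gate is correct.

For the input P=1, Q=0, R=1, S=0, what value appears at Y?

Propagate with g2 forced: g1=1, g2=1 [stuck-at-1], g3=0, g4=0, g5=1, g6=0, g7=1, g8=1, g9=1, g10=1.
So Y = 1. (Without the fault it would be 0.)

1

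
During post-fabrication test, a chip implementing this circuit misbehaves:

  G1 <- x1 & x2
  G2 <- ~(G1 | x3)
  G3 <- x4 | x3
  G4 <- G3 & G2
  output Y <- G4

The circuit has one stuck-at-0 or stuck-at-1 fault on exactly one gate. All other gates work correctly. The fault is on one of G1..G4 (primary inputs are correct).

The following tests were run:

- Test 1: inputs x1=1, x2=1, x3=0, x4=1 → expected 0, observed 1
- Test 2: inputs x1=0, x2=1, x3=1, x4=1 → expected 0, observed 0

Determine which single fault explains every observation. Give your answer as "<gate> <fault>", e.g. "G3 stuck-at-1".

Fault-free values for test 1 (x1=1, x2=1, x3=0, x4=1): G1=1, G2=0, G3=1, G4=0, giving Y=0. Observed 1.
Test 1: faults giving observed 1 are {G1 stuck-at-0, G2 stuck-at-1, G4 stuck-at-1}.
Test 2 (x1=0, x2=1, x3=1, x4=1): fault-free G1=0, G2=0, G3=1, G4=0 → 0; observed 0. Eliminates G2 stuck-at-1, G4 stuck-at-1.
Only G1 stuck-at-0 is consistent with every test.

G1 stuck-at-0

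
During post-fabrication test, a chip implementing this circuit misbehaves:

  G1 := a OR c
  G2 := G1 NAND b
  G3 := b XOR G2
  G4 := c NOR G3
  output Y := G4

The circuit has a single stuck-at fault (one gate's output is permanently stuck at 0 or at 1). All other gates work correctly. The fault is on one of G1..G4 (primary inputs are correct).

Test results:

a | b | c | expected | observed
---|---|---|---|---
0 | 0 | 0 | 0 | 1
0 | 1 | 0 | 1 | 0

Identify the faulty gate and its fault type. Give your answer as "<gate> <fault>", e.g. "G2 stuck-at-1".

G2 stuck-at-0

Fault-free values for test 1 (a=0, b=0, c=0): G1=0, G2=1, G3=1, G4=0, giving Y=0. Observed 1.
Test 1: faults giving observed 1 are {G2 stuck-at-0, G3 stuck-at-0, G4 stuck-at-1}.
Test 2 (a=0, b=1, c=0): fault-free G1=0, G2=1, G3=0, G4=1 → 1; observed 0. Eliminates G3 stuck-at-0, G4 stuck-at-1.
Only G2 stuck-at-0 is consistent with every test.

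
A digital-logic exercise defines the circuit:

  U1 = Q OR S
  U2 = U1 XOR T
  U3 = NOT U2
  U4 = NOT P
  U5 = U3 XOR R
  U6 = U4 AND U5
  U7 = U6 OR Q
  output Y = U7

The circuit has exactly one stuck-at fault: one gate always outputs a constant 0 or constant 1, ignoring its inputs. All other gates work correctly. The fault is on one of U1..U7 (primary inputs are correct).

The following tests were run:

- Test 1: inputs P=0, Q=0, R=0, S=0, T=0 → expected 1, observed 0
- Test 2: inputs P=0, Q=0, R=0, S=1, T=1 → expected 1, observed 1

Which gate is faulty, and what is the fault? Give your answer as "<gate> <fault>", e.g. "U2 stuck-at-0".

U1 stuck-at-1

Fault-free values for test 1 (P=0, Q=0, R=0, S=0, T=0): U1=0, U2=0, U3=1, U4=1, U5=1, U6=1, U7=1, giving Y=1. Observed 0.
Test 1: faults giving observed 0 are {U1 stuck-at-1, U2 stuck-at-1, U3 stuck-at-0, U4 stuck-at-0, U5 stuck-at-0, U6 stuck-at-0, U7 stuck-at-0}.
Test 2 (P=0, Q=0, R=0, S=1, T=1): fault-free U1=1, U2=0, U3=1, U4=1, U5=1, U6=1, U7=1 → 1; observed 1. Eliminates U2 stuck-at-1, U3 stuck-at-0, U4 stuck-at-0, U5 stuck-at-0, U6 stuck-at-0, U7 stuck-at-0.
Only U1 stuck-at-1 is consistent with every test.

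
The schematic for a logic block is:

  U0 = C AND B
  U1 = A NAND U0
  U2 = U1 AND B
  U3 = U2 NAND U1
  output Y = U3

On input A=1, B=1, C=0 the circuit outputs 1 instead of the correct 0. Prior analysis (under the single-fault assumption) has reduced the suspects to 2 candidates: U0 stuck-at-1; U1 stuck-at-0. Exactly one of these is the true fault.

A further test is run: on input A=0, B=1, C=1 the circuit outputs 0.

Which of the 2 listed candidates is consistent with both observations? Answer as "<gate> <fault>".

Evaluate each candidate on input A=0, B=1, C=1:
  U0 stuck-at-1: U0=1 [stuck-at-1], U1=1, U2=1, U3=0 → 0 — matches
  U1 stuck-at-0: U0=1, U1=0 [stuck-at-0], U2=0, U3=1 → 1 — eliminated
Only U0 stuck-at-1 reproduces the observed 0.

U0 stuck-at-1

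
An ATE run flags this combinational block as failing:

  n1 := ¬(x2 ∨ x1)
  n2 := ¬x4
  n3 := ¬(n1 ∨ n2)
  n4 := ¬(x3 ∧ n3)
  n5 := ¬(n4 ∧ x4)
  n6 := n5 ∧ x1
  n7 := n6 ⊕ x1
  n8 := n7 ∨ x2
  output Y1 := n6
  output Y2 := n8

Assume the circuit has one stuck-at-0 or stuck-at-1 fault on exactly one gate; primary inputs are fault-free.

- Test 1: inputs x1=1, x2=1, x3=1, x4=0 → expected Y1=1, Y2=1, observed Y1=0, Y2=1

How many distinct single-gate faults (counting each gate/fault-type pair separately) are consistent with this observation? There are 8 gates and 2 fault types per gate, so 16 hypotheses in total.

Fault-free: n1=0, n2=1, n3=0, n4=1, n5=1, n6=1, n7=0, n8=1 → Y1=1, Y2=1. Observed Y1=0, Y2=1.
  n1: none of the 2 fault types match ✗
  n2: none of the 2 fault types match ✗
  n3: none of the 2 fault types match ✗
  n4: none of the 2 fault types match ✗
  n5: stuck-at-0 ✓; others ✗
  n6: stuck-at-0 ✓; others ✗
  n7: none of the 2 fault types match ✗
  n8: none of the 2 fault types match ✗
Consistent faults: {n5 stuck-at-0, n6 stuck-at-0} — 2 in all.

2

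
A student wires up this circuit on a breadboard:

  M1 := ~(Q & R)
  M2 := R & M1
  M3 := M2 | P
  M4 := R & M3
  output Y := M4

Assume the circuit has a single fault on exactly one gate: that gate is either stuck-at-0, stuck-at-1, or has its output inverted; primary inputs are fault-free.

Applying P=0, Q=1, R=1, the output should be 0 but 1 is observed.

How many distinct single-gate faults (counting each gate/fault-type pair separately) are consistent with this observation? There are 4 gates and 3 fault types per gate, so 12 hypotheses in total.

Fault-free: M1=0, M2=0, M3=0, M4=0 → 0. Observed 1.
  M1 stuck-at-0: output 0 ✗
  M1 stuck-at-1: output 1 ✓
  M1 inverted output: output 1 ✓
  M2 stuck-at-0: output 0 ✗
  M2 stuck-at-1: output 1 ✓
  M2 inverted output: output 1 ✓
  M3 stuck-at-0: output 0 ✗
  M3 stuck-at-1: output 1 ✓
  M3 inverted output: output 1 ✓
  M4 stuck-at-0: output 0 ✗
  M4 stuck-at-1: output 1 ✓
  M4 inverted output: output 1 ✓
Consistent faults: {M1 stuck-at-1, M1 inverted output, M2 stuck-at-1, M2 inverted output, M3 stuck-at-1, M3 inverted output, M4 stuck-at-1, M4 inverted output} — 8 in all.

8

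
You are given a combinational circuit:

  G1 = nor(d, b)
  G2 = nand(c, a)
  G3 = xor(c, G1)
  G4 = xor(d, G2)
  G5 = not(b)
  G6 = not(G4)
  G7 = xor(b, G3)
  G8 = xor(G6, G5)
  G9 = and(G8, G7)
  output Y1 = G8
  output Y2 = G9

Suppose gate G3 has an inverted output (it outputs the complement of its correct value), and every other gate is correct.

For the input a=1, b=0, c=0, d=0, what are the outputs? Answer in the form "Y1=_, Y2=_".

Propagate with G3 forced: G1=1, G2=1, G3=0 [inverted output], G4=1, G5=1, G6=0, G7=0, G8=1, G9=0.
So the outputs are Y1=1, Y2=0. (Without the fault they would be Y1=1, Y2=1.)

Y1=1, Y2=0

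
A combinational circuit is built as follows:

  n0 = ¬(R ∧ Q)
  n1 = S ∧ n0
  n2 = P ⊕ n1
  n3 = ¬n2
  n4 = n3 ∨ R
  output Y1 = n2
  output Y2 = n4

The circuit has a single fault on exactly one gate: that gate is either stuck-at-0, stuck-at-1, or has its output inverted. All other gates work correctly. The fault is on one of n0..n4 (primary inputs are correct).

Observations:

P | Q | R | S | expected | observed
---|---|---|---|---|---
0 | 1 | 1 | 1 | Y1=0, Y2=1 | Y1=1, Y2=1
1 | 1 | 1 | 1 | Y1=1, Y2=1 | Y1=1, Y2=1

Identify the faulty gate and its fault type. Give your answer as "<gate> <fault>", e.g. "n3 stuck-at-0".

n2 stuck-at-1

Fault-free values for test 1 (P=0, Q=1, R=1, S=1): n0=0, n1=0, n2=0, n3=1, n4=1, giving Y1=0, Y2=1. Observed Y1=1, Y2=1.
Test 1: faults giving observed Y1=1, Y2=1 are {n0 stuck-at-1, n0 inverted output, n1 stuck-at-1, n1 inverted output, n2 stuck-at-1, n2 inverted output}.
Test 2 (P=1, Q=1, R=1, S=1): fault-free n0=0, n1=0, n2=1, n3=0, n4=1 → Y1=1, Y2=1; observed Y1=1, Y2=1. Eliminates n0 stuck-at-1, n0 inverted output, n1 stuck-at-1, n1 inverted output, n2 inverted output.
Only n2 stuck-at-1 is consistent with every test.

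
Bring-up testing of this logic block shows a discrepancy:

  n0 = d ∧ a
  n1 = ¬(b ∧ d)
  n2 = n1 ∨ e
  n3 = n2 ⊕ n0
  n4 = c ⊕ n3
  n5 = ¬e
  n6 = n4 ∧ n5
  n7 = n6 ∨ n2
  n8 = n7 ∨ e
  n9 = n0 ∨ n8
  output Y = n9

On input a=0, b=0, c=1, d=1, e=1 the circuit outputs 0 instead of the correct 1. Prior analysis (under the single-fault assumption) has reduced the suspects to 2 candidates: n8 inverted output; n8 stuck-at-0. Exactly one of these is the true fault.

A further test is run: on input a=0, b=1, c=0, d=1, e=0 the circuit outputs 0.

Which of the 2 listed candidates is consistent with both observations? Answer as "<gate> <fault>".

Evaluate each candidate on input a=0, b=1, c=0, d=1, e=0:
  n8 inverted output: n0=0, n1=0, n2=0, n3=0, n4=0, n5=1, n6=0, n7=0, n8=1 [inverted output], n9=1 → 1 — eliminated
  n8 stuck-at-0: n0=0, n1=0, n2=0, n3=0, n4=0, n5=1, n6=0, n7=0, n8=0 [stuck-at-0], n9=0 → 0 — matches
Only n8 stuck-at-0 reproduces the observed 0.

n8 stuck-at-0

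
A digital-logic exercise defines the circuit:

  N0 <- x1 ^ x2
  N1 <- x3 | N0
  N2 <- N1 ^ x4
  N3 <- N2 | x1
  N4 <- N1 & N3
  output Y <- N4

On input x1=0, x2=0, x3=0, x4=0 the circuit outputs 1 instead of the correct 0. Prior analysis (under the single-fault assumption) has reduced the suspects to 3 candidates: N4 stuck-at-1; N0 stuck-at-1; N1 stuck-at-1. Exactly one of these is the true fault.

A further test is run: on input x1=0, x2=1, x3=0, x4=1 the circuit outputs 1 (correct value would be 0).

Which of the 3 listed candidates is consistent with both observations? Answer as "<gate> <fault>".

Evaluate each candidate on input x1=0, x2=1, x3=0, x4=1:
  N4 stuck-at-1: N0=1, N1=1, N2=0, N3=0, N4=1 [stuck-at-1] → 1 — matches
  N0 stuck-at-1: N0=1 [stuck-at-1], N1=1, N2=0, N3=0, N4=0 → 0 — eliminated
  N1 stuck-at-1: N0=1, N1=1 [stuck-at-1], N2=0, N3=0, N4=0 → 0 — eliminated
Only N4 stuck-at-1 reproduces the observed 1.

N4 stuck-at-1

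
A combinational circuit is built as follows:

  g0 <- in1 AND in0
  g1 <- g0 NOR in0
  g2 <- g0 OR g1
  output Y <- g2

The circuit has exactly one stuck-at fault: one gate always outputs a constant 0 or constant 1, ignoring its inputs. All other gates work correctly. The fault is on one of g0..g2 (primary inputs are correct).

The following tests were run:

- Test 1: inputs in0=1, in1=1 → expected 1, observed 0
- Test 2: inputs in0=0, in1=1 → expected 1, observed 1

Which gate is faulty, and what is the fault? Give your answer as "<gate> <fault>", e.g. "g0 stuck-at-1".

g0 stuck-at-0

Fault-free values for test 1 (in0=1, in1=1): g0=1, g1=0, g2=1, giving Y=1. Observed 0.
Test 1: faults giving observed 0 are {g0 stuck-at-0, g2 stuck-at-0}.
Test 2 (in0=0, in1=1): fault-free g0=0, g1=1, g2=1 → 1; observed 1. Eliminates g2 stuck-at-0.
Only g0 stuck-at-0 is consistent with every test.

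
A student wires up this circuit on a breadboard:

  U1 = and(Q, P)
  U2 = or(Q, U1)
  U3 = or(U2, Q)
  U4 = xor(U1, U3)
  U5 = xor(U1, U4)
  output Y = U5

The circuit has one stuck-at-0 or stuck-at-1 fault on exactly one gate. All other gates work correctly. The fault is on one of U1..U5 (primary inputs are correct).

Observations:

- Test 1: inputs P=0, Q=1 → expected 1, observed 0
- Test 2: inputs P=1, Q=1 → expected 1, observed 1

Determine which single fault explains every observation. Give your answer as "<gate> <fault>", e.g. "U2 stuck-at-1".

Fault-free values for test 1 (P=0, Q=1): U1=0, U2=1, U3=1, U4=1, U5=1, giving Y=1. Observed 0.
Test 1: faults giving observed 0 are {U3 stuck-at-0, U4 stuck-at-0, U5 stuck-at-0}.
Test 2 (P=1, Q=1): fault-free U1=1, U2=1, U3=1, U4=0, U5=1 → 1; observed 1. Eliminates U3 stuck-at-0, U5 stuck-at-0.
Only U4 stuck-at-0 is consistent with every test.

U4 stuck-at-0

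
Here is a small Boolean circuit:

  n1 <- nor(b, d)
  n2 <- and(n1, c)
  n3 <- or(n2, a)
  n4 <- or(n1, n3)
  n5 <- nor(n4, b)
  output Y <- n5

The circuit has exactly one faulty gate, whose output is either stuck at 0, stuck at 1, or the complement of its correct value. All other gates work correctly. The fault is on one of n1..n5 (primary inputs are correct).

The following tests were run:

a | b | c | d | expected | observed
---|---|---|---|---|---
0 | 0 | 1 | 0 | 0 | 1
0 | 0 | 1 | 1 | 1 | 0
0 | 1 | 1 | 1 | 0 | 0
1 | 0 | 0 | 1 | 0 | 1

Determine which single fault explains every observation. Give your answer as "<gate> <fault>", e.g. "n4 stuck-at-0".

Fault-free values for test 1 (a=0, b=0, c=1, d=0): n1=1, n2=1, n3=1, n4=1, n5=0, giving Y=0. Observed 1.
Test 1: faults giving observed 1 are {n1 stuck-at-0, n1 inverted output, n4 stuck-at-0, n4 inverted output, n5 stuck-at-1, n5 inverted output}.
Test 2 (a=0, b=0, c=1, d=1): fault-free n1=0, n2=0, n3=0, n4=0, n5=1 → 1; observed 0. Eliminates n1 stuck-at-0, n4 stuck-at-0, n5 stuck-at-1.
Test 3 (a=0, b=1, c=1, d=1): fault-free n1=0, n2=0, n3=0, n4=0, n5=0 → 0; observed 0. Eliminates n5 inverted output.
Test 4 (a=1, b=0, c=0, d=1): fault-free n1=0, n2=0, n3=1, n4=1, n5=0 → 0; observed 1. Eliminates n1 inverted output.
Only n4 inverted output is consistent with every test.

n4 inverted output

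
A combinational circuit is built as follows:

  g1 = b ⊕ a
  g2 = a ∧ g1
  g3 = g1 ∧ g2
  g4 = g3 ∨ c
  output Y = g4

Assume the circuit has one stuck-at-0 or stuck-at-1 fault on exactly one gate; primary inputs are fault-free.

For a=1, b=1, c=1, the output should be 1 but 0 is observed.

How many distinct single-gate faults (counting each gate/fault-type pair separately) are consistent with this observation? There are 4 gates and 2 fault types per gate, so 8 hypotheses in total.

1

Fault-free: g1=0, g2=0, g3=0, g4=1 → 1. Observed 0.
  g1 stuck-at-0: output 1 ✗
  g1 stuck-at-1: output 1 ✗
  g2 stuck-at-0: output 1 ✗
  g2 stuck-at-1: output 1 ✗
  g3 stuck-at-0: output 1 ✗
  g3 stuck-at-1: output 1 ✗
  g4 stuck-at-0: output 0 ✓
  g4 stuck-at-1: output 1 ✗
Consistent faults: {g4 stuck-at-0} — 1 in all.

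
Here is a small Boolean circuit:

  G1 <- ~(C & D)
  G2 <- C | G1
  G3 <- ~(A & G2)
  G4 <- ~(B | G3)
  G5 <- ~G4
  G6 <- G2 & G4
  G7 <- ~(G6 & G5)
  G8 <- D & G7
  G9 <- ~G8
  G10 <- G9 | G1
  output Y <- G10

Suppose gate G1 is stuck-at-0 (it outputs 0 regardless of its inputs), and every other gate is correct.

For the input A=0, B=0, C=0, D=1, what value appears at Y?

Propagate with G1 forced: G1=0 [stuck-at-0], G2=0, G3=1, G4=0, G5=1, G6=0, G7=1, G8=1, G9=0, G10=0.
So Y = 0. (Without the fault it would be 1.)

0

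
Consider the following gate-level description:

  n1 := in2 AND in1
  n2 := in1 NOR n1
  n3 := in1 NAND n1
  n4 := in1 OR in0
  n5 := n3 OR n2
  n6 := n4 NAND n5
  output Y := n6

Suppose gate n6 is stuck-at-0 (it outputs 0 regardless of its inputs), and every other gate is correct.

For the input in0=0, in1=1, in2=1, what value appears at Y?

Propagate with n6 forced: n1=1, n2=0, n3=0, n4=1, n5=0, n6=0 [stuck-at-0].
So Y = 0. (Without the fault it would be 1.)

0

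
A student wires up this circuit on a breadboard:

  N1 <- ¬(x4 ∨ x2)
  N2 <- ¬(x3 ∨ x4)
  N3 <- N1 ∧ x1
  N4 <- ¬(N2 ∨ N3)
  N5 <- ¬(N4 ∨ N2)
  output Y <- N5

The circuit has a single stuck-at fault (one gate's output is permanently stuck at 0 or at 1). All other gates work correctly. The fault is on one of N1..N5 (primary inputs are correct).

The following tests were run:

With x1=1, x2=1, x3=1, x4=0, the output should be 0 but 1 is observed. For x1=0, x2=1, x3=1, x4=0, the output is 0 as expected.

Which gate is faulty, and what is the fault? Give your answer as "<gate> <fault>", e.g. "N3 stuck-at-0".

N1 stuck-at-1

Fault-free values for test 1 (x1=1, x2=1, x3=1, x4=0): N1=0, N2=0, N3=0, N4=1, N5=0, giving Y=0. Observed 1.
Test 1: faults giving observed 1 are {N1 stuck-at-1, N3 stuck-at-1, N4 stuck-at-0, N5 stuck-at-1}.
Test 2 (x1=0, x2=1, x3=1, x4=0): fault-free N1=0, N2=0, N3=0, N4=1, N5=0 → 0; observed 0. Eliminates N3 stuck-at-1, N4 stuck-at-0, N5 stuck-at-1.
Only N1 stuck-at-1 is consistent with every test.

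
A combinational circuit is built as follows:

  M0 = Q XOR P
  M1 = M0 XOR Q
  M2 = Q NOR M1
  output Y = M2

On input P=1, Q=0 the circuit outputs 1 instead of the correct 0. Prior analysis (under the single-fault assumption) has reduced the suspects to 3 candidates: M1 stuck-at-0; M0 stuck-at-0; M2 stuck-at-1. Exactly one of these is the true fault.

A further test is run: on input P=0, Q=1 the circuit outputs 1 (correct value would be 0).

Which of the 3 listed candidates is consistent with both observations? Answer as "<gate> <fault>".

Evaluate each candidate on input P=0, Q=1:
  M1 stuck-at-0: M0=1, M1=0 [stuck-at-0], M2=0 → 0 — eliminated
  M0 stuck-at-0: M0=0 [stuck-at-0], M1=1, M2=0 → 0 — eliminated
  M2 stuck-at-1: M0=1, M1=0, M2=1 [stuck-at-1] → 1 — matches
Only M2 stuck-at-1 reproduces the observed 1.

M2 stuck-at-1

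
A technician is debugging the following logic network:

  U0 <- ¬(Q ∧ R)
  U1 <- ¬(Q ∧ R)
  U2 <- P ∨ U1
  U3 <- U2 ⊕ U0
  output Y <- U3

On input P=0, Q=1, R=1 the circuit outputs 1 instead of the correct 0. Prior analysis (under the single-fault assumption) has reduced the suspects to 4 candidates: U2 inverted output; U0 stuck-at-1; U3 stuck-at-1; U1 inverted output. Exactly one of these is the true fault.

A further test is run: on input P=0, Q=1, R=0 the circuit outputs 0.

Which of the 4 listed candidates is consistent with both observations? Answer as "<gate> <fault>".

Evaluate each candidate on input P=0, Q=1, R=0:
  U2 inverted output: U0=1, U1=1, U2=0 [inverted output], U3=1 → 1 — eliminated
  U0 stuck-at-1: U0=1 [stuck-at-1], U1=1, U2=1, U3=0 → 0 — matches
  U3 stuck-at-1: U0=1, U1=1, U2=1, U3=1 [stuck-at-1] → 1 — eliminated
  U1 inverted output: U0=1, U1=0 [inverted output], U2=0, U3=1 → 1 — eliminated
Only U0 stuck-at-1 reproduces the observed 0.

U0 stuck-at-1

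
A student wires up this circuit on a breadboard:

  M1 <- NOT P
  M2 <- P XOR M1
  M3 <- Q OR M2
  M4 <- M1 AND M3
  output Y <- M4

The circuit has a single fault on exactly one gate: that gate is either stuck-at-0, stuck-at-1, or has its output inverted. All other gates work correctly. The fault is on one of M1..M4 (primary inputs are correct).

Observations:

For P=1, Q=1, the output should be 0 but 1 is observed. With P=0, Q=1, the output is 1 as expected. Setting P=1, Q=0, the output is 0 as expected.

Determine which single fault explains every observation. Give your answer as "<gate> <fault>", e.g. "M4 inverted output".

Fault-free values for test 1 (P=1, Q=1): M1=0, M2=1, M3=1, M4=0, giving Y=0. Observed 1.
Test 1: faults giving observed 1 are {M1 stuck-at-1, M1 inverted output, M4 stuck-at-1, M4 inverted output}.
Test 2 (P=0, Q=1): fault-free M1=1, M2=1, M3=1, M4=1 → 1; observed 1. Eliminates M1 inverted output, M4 inverted output.
Test 3 (P=1, Q=0): fault-free M1=0, M2=1, M3=1, M4=0 → 0; observed 0. Eliminates M4 stuck-at-1.
Only M1 stuck-at-1 is consistent with every test.

M1 stuck-at-1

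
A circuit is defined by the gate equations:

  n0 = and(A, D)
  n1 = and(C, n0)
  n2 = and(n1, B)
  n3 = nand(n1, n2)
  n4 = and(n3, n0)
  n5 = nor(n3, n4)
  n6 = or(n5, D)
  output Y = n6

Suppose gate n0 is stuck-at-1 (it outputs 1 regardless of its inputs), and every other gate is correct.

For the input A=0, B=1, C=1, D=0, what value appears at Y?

Propagate with n0 forced: n0=1 [stuck-at-1], n1=1, n2=1, n3=0, n4=0, n5=1, n6=1.
So Y = 1. (Without the fault it would be 0.)

1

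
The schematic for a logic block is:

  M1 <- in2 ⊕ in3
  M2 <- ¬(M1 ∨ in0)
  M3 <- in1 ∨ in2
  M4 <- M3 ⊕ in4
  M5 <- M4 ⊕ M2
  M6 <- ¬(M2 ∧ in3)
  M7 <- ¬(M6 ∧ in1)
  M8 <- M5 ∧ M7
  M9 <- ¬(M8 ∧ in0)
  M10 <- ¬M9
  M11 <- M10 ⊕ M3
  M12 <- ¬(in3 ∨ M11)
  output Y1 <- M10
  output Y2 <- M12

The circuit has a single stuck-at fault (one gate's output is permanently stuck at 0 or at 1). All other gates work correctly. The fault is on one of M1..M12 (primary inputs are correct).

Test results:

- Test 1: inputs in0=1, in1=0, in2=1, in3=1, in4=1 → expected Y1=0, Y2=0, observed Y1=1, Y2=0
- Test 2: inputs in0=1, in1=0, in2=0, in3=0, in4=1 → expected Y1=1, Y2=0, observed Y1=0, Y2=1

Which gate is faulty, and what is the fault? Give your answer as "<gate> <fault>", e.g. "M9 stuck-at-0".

M2 stuck-at-1

Fault-free values for test 1 (in0=1, in1=0, in2=1, in3=1, in4=1): M1=0, M2=0, M3=1, M4=0, M5=0, M6=1, M7=1, M8=0, M9=1, M10=0, M11=1, M12=0, giving Y1=0, Y2=0. Observed Y1=1, Y2=0.
Test 1: faults giving observed Y1=1, Y2=0 are {M2 stuck-at-1, M3 stuck-at-0, M4 stuck-at-1, M5 stuck-at-1, M8 stuck-at-1, M9 stuck-at-0, M10 stuck-at-1}.
Test 2 (in0=1, in1=0, in2=0, in3=0, in4=1): fault-free M1=0, M2=0, M3=0, M4=1, M5=1, M6=1, M7=1, M8=1, M9=0, M10=1, M11=1, M12=0 → Y1=1, Y2=0; observed Y1=0, Y2=1. Eliminates M3 stuck-at-0, M4 stuck-at-1, M5 stuck-at-1, M8 stuck-at-1, M9 stuck-at-0, M10 stuck-at-1.
Only M2 stuck-at-1 is consistent with every test.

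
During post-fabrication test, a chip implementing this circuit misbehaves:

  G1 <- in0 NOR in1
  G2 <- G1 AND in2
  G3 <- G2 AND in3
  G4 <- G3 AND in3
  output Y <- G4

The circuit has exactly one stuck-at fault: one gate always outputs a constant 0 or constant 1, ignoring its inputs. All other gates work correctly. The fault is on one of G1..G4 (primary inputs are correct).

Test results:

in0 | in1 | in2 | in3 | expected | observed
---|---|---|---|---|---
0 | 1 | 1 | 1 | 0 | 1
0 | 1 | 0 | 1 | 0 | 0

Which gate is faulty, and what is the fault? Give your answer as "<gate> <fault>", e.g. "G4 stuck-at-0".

G1 stuck-at-1

Fault-free values for test 1 (in0=0, in1=1, in2=1, in3=1): G1=0, G2=0, G3=0, G4=0, giving Y=0. Observed 1.
Test 1: faults giving observed 1 are {G1 stuck-at-1, G2 stuck-at-1, G3 stuck-at-1, G4 stuck-at-1}.
Test 2 (in0=0, in1=1, in2=0, in3=1): fault-free G1=0, G2=0, G3=0, G4=0 → 0; observed 0. Eliminates G2 stuck-at-1, G3 stuck-at-1, G4 stuck-at-1.
Only G1 stuck-at-1 is consistent with every test.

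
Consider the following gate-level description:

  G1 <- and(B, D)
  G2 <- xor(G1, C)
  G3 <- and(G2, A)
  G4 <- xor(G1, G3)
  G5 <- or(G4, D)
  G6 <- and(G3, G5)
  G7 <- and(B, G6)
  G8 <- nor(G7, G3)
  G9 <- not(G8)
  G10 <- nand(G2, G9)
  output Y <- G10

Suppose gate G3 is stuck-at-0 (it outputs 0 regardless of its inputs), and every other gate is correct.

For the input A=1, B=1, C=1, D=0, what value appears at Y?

Propagate with G3 forced: G1=0, G2=1, G3=0 [stuck-at-0], G4=0, G5=0, G6=0, G7=0, G8=1, G9=0, G10=1.
So Y = 1. (Without the fault it would be 0.)

1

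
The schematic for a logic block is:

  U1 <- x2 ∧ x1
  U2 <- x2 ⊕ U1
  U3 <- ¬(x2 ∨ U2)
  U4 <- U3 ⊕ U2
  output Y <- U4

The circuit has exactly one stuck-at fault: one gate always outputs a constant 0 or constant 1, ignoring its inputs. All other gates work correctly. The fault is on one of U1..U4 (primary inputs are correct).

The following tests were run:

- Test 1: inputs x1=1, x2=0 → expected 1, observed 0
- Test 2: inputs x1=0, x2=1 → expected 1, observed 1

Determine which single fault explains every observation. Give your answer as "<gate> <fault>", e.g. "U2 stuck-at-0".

Fault-free values for test 1 (x1=1, x2=0): U1=0, U2=0, U3=1, U4=1, giving Y=1. Observed 0.
Test 1: faults giving observed 0 are {U3 stuck-at-0, U4 stuck-at-0}.
Test 2 (x1=0, x2=1): fault-free U1=0, U2=1, U3=0, U4=1 → 1; observed 1. Eliminates U4 stuck-at-0.
Only U3 stuck-at-0 is consistent with every test.

U3 stuck-at-0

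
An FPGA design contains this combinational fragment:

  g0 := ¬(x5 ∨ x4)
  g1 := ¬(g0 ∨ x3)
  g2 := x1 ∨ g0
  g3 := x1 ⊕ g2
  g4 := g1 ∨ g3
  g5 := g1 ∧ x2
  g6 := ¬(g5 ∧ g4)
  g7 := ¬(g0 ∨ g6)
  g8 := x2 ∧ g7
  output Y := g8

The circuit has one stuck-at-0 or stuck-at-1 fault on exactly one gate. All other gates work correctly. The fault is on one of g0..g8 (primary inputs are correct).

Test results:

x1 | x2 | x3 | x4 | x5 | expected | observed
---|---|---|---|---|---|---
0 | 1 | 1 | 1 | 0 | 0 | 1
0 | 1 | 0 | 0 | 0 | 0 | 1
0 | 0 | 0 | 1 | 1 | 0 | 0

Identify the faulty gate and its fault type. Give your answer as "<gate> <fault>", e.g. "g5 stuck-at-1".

Fault-free values for test 1 (x1=0, x2=1, x3=1, x4=1, x5=0): g0=0, g1=0, g2=0, g3=0, g4=0, g5=0, g6=1, g7=0, g8=0, giving Y=0. Observed 1.
Test 1: faults giving observed 1 are {g1 stuck-at-1, g6 stuck-at-0, g7 stuck-at-1, g8 stuck-at-1}.
Test 2 (x1=0, x2=1, x3=0, x4=0, x5=0): fault-free g0=1, g1=0, g2=1, g3=1, g4=1, g5=0, g6=1, g7=0, g8=0 → 0; observed 1. Eliminates g1 stuck-at-1, g6 stuck-at-0.
Test 3 (x1=0, x2=0, x3=0, x4=1, x5=1): fault-free g0=0, g1=1, g2=0, g3=0, g4=1, g5=0, g6=1, g7=0, g8=0 → 0; observed 0. Eliminates g8 stuck-at-1.
Only g7 stuck-at-1 is consistent with every test.

g7 stuck-at-1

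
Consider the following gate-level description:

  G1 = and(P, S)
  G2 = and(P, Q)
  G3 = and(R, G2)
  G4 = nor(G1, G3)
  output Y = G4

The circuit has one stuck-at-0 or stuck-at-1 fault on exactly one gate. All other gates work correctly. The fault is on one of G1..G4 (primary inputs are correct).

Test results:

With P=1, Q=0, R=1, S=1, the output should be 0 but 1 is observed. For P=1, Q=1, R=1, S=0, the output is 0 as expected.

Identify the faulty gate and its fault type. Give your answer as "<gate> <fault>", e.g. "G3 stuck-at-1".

Fault-free values for test 1 (P=1, Q=0, R=1, S=1): G1=1, G2=0, G3=0, G4=0, giving Y=0. Observed 1.
Test 1: faults giving observed 1 are {G1 stuck-at-0, G4 stuck-at-1}.
Test 2 (P=1, Q=1, R=1, S=0): fault-free G1=0, G2=1, G3=1, G4=0 → 0; observed 0. Eliminates G4 stuck-at-1.
Only G1 stuck-at-0 is consistent with every test.

G1 stuck-at-0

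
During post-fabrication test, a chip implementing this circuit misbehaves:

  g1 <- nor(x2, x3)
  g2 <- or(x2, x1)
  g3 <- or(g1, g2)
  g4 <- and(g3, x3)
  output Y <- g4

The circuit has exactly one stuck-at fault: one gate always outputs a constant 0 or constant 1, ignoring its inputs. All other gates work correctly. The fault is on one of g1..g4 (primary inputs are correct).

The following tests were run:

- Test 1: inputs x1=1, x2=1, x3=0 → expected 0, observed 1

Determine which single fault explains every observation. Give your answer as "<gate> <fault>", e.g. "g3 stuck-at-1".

Fault-free values for test 1 (x1=1, x2=1, x3=0): g1=0, g2=1, g3=1, g4=0, giving Y=0. Observed 1.
Test 1: faults giving observed 1 are {g4 stuck-at-1}.
Only g4 stuck-at-1 is consistent with every test.

g4 stuck-at-1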